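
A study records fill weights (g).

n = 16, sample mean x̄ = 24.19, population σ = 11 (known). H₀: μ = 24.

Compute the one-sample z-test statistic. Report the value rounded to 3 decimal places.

test statistic = 0.069

SE = σ/√n = 11/√16 = 2.7500
z = (x̄−μ₀)/SE = (24.19−24)/2.7500 = 0.0691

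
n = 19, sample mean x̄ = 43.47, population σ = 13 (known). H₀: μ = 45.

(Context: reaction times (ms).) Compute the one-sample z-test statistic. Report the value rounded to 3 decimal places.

test statistic = -0.513

SE = σ/√n = 13/√19 = 2.9824
z = (x̄−μ₀)/SE = (43.47−45)/2.9824 = -0.5130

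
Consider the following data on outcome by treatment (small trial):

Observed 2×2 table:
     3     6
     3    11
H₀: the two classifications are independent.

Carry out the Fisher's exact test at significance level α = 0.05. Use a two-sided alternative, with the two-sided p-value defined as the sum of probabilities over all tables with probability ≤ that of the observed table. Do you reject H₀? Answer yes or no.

Margins: r₁=9, r₂=14, c₁=6, c₂=17, n=23
p_obs = C(9,3)·C(14,3)/C(23,6); sum pmf over tables with pmf ≤ p_obs
p-value (two-sided) = 0.64302
At α=0.05: p ≥ α → fail to reject H₀

reject H₀: no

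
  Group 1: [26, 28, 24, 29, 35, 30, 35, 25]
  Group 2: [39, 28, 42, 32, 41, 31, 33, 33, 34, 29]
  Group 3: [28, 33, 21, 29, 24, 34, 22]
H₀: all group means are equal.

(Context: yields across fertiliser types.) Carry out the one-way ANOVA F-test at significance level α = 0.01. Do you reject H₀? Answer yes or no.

reject H₀: no

Group means [29.00, 34.20, 27.29], grand mean 30.600
SSB = Σnᵢ(x̄ᵢ−x̄)² = 226.971; SSW = ΣΣ(x−x̄ᵢ)² = 497.029
MSB = 226.971/2 = 113.4857; MSW = 497.029/22 = 22.5922
F = MSB/MSW = 5.0232
df = (2, 22)
p-value (upper-tail) = 0.01596
At α=0.01: p ≥ α → fail to reject H₀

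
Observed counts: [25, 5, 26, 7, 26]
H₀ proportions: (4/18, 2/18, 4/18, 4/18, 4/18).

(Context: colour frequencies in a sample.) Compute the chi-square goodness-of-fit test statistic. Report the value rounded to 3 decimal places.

test statistic = 15.966

n = 89; E_i = n·p_i = [19.78, 9.89, 19.78, 19.78, 19.78]
χ² = (25−19.78)²/19.78 + (5−9.89)²/9.89 + (26−19.78)²/19.78 + (7−19.78)²/19.78 + (26−19.78)²/19.78 = 15.9663
df = 4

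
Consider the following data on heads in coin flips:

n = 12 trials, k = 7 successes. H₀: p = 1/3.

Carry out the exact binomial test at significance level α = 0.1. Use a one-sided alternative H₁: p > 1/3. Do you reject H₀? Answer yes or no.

reject H₀: yes

Exact binomial: n=12, k=7, p₀=1/3=0.3333
P(X≥7) from Σ C(n,i)·p₀^i·(1−p₀)^(n−i)
p-value (one-sided, H₁ greater) = 0.06645
At α=0.1: p < α → reject H₀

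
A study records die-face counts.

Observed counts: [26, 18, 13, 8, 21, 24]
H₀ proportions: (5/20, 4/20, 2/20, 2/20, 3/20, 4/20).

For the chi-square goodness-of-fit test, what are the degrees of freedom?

degrees of freedom = 5

df = k − 1 = 6 − 1 = 5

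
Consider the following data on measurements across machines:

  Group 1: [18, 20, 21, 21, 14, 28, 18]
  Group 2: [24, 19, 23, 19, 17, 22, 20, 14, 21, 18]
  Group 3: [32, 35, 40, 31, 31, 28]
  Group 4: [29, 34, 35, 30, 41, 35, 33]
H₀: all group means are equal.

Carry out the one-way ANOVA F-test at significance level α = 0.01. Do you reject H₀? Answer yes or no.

reject H₀: yes

Group means [20.00, 19.70, 32.83, 33.86], grand mean 25.700
SSB = Σnᵢ(x̄ᵢ−x̄)² = 1358.510; SSW = ΣΣ(x−x̄ᵢ)² = 369.790
MSB = 1358.510/3 = 452.8365; MSW = 369.790/26 = 14.2227
F = MSB/MSW = 31.8390
df = (3, 26)
p-value (upper-tail) = 0.00000
At α=0.01: p < α → reject H₀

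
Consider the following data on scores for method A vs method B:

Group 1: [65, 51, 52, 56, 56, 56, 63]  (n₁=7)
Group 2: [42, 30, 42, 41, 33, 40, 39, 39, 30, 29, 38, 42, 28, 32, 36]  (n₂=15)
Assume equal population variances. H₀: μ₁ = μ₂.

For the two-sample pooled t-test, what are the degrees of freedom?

df = n₁ + n₂ − 2 = 7 + 15 − 2 = 20

degrees of freedom = 20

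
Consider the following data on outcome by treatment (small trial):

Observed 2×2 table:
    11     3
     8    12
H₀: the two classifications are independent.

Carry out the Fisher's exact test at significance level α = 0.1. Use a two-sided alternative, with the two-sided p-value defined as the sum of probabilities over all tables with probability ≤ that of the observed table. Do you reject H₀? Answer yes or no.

Margins: r₁=14, r₂=20, c₁=19, c₂=15, n=34
p_obs = C(14,11)·C(20,8)/C(34,19); sum pmf over tables with pmf ≤ p_obs
p-value (two-sided) = 0.03818
At α=0.1: p < α → reject H₀

reject H₀: yes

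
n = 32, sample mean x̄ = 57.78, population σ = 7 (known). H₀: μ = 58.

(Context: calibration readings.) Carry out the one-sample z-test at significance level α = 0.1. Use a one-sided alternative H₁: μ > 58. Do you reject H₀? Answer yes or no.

SE = σ/√n = 7/√32 = 1.2374
z = (x̄−μ₀)/SE = (57.78−58)/1.2374 = -0.1778
p-value (one-sided, H₁ greater) = 0.57055
At α=0.1: p ≥ α → fail to reject H₀

reject H₀: no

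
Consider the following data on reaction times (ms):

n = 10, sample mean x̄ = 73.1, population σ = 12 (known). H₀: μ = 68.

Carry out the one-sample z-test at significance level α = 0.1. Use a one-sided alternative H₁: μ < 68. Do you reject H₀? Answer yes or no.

SE = σ/√n = 12/√10 = 3.7947
z = (x̄−μ₀)/SE = (73.1−68)/3.7947 = 1.3440
p-value (one-sided, H₁ less) = 0.91052
At α=0.1: p ≥ α → fail to reject H₀

reject H₀: no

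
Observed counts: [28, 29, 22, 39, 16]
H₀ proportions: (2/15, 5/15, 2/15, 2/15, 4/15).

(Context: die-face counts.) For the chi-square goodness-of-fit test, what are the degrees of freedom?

degrees of freedom = 4

df = k − 1 = 5 − 1 = 4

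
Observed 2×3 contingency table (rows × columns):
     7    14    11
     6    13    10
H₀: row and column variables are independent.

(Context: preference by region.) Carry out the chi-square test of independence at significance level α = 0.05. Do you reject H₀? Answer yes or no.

Row totals [32, 29], col totals [13, 27, 21], n=61
χ² = (7−6.82)²/6.82 + (14−14.16)²/14.16 + (11−11.02)²/11.02 + (6−6.18)²/6.18 + (13−12.84)²/12.84 + (10−9.98)²/9.98 = 0.0141
df = 2
p-value (upper-tail) = 0.99299
At α=0.05: p ≥ α → fail to reject H₀

reject H₀: no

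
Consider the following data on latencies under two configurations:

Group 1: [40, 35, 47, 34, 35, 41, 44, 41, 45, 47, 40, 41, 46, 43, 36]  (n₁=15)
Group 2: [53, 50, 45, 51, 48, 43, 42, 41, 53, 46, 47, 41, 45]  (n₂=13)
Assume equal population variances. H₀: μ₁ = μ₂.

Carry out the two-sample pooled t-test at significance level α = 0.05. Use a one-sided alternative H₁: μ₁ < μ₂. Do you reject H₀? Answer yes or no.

reject H₀: yes

x̄₁=41.000, s₁=4.424, n₁=15
x̄₂=46.538, s₂=4.255, n₂=13
s_p² = [14·4.424² + 12·4.255²]/26 = 18.8935
SE = √(s_p²·(1/15+1/13)) = 1.6471
t = (41.000−46.538)/1.6471 = -3.3626
df = 26
p-value (one-sided, H₁ less) = 0.00120
At α=0.05: p < α → reject H₀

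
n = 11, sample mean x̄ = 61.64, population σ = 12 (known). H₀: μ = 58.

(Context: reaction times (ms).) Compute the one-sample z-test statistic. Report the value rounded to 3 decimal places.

test statistic = 1.006

SE = σ/√n = 12/√11 = 3.6181
z = (x̄−μ₀)/SE = (61.64−58)/3.6181 = 1.0060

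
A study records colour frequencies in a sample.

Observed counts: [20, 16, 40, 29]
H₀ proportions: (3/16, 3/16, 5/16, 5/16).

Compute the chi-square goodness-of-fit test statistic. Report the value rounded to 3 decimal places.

n = 105; E_i = n·p_i = [19.69, 19.69, 32.81, 32.81]
χ² = (20−19.69)²/19.69 + (16−19.69)²/19.69 + (40−32.81)²/32.81 + (29−32.81)²/32.81 = 2.7130
df = 3

test statistic = 2.713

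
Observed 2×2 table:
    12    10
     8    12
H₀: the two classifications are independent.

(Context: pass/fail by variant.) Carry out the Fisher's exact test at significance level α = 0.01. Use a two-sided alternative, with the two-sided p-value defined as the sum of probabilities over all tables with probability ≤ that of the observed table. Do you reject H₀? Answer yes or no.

Margins: r₁=22, r₂=20, c₁=20, c₂=22, n=42
p_obs = C(22,12)·C(20,8)/C(42,20); sum pmf over tables with pmf ≤ p_obs
p-value (two-sided) = 0.37425
At α=0.01: p ≥ α → fail to reject H₀

reject H₀: no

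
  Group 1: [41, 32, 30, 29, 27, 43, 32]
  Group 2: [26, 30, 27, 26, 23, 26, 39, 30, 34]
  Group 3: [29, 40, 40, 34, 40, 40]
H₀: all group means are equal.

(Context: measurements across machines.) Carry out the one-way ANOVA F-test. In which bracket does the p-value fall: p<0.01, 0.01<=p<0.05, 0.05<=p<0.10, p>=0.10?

p-value bracket: 0.01<=p<0.05

Group means [33.43, 29.00, 37.17], grand mean 32.636
SSB = Σnᵢ(x̄ᵢ−x̄)² = 246.543; SSW = ΣΣ(x−x̄ᵢ)² = 528.548
MSB = 246.543/2 = 123.2716; MSW = 528.548/19 = 27.8183
F = MSB/MSW = 4.4313
df = (2, 19)
p-value (upper-tail) = 0.02633
→ bracket: 0.01<=p<0.05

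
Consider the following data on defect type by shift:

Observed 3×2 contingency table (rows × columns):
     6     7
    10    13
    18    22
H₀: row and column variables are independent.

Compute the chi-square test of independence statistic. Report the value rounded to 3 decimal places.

Row totals [13, 23, 40], col totals [34, 42], n=76
χ² = (6−5.82)²/5.82 + (7−7.18)²/7.18 + (10−10.29)²/10.29 + (13−12.71)²/12.71 + (18−17.89)²/17.89 + (22−22.11)²/22.11 = 0.0264
df = 2

test statistic = 0.026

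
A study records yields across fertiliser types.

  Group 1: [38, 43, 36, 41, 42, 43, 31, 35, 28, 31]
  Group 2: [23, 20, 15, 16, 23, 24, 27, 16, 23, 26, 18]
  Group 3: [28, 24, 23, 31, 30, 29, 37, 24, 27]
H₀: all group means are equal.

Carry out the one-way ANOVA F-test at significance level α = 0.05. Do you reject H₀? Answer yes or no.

reject H₀: yes

Group means [36.80, 21.00, 28.11], grand mean 28.400
SSB = Σnᵢ(x̄ᵢ−x̄)² = 1308.711; SSW = ΣΣ(x−x̄ᵢ)² = 602.489
MSB = 1308.711/2 = 654.3556; MSW = 602.489/27 = 22.3144
F = MSB/MSW = 29.3244
df = (2, 27)
p-value (upper-tail) = 0.00000
At α=0.05: p < α → reject H₀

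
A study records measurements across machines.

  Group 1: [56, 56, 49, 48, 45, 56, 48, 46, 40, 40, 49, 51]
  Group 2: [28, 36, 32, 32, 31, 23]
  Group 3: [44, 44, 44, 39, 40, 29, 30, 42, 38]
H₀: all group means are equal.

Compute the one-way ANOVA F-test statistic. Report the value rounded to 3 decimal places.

test statistic = 24.330

Group means [48.67, 30.33, 38.89], grand mean 41.333
SSB = Σnᵢ(x̄ᵢ−x̄)² = 1425.111; SSW = ΣΣ(x−x̄ᵢ)² = 702.889
MSB = 1425.111/2 = 712.5556; MSW = 702.889/24 = 29.2870
F = MSB/MSW = 24.3301
df = (2, 24)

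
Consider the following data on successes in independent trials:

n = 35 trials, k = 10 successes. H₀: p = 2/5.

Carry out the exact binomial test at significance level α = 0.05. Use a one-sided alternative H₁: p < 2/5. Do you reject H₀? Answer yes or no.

reject H₀: no

Exact binomial: n=35, k=10, p₀=2/5=0.4000
P(X≤10) from Σ C(n,i)·p₀^i·(1−p₀)^(n−i)
p-value (one-sided, H₁ less) = 0.11225
At α=0.05: p ≥ α → fail to reject H₀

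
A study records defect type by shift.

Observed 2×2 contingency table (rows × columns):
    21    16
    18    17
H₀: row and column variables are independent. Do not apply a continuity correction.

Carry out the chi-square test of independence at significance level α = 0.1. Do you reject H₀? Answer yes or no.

reject H₀: no

Row totals [37, 35], col totals [39, 33], n=72
χ² = (21−20.04)²/20.04 + (16−16.96)²/16.96 + (18−18.96)²/18.96 + (17−16.04)²/16.04 = 0.2057
df = 1
p-value (upper-tail) = 0.65018
At α=0.1: p ≥ α → fail to reject H₀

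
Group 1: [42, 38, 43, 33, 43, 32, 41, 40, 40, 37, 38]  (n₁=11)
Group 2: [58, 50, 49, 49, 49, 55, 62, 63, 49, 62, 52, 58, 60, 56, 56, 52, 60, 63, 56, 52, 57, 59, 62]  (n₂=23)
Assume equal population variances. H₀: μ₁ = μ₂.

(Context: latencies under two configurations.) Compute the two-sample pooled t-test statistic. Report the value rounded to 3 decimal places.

test statistic = -10.234

x̄₁=38.818, s₁=3.710, n₁=11
x̄₂=56.043, s₂=4.940, n₂=23
s_p² = [10·3.710² + 22·4.940²]/32 = 21.0810
SE = √(s_p²·(1/11+1/23)) = 1.6832
t = (38.818−56.043)/1.6832 = -10.2339
df = 32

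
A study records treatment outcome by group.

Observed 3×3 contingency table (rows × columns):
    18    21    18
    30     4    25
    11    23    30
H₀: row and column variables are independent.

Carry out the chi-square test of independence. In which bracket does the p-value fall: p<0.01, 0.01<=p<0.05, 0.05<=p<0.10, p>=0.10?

Row totals [57, 59, 64], col totals [59, 48, 73], n=180
χ² = (18−18.68)²/18.68 + (21−15.20)²/15.20 + (18−23.12)²/23.12 + (30−19.34)²/19.34 + (4−15.73)²/15.73 + (25−23.93)²/23.93 + (11−20.98)²/20.98 + (23−17.07)²/17.07 + (30−25.96)²/25.96 = 25.4850
df = 4
p-value (upper-tail) = 0.00004
→ bracket: p<0.01

p-value bracket: p<0.01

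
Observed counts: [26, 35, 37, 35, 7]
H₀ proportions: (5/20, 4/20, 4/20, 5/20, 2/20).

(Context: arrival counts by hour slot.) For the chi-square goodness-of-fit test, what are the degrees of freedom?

degrees of freedom = 4

df = k − 1 = 5 − 1 = 4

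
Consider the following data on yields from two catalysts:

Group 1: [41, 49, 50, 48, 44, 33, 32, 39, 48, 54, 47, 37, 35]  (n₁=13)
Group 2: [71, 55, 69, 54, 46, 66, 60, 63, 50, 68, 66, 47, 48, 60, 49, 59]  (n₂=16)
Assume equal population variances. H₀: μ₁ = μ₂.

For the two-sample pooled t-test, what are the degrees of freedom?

degrees of freedom = 27

df = n₁ + n₂ − 2 = 13 + 16 − 2 = 27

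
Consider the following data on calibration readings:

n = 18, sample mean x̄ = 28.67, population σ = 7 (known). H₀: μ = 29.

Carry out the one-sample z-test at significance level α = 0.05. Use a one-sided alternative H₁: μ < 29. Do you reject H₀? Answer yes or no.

reject H₀: no

SE = σ/√n = 7/√18 = 1.6499
z = (x̄−μ₀)/SE = (28.67−29)/1.6499 = -0.2000
p-value (one-sided, H₁ less) = 0.42074
At α=0.05: p ≥ α → fail to reject H₀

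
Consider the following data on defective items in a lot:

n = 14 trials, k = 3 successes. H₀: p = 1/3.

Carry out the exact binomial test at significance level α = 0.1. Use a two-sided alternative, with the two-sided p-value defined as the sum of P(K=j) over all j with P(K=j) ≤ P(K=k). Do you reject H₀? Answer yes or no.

reject H₀: no

Exact binomial: n=14, k=3, p₀=1/3=0.3333
P(X=j) = C(n,j)·p₀^j·(1−p₀)^(n−j); p = Σ P(X=j) over j with P(X=j) ≤ P(X=3)
p-value (two-sided) = 0.41066
At α=0.1: p ≥ α → fail to reject H₀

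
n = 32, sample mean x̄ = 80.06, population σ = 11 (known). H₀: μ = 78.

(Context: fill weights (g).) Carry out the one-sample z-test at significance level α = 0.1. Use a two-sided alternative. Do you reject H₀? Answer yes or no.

reject H₀: no

SE = σ/√n = 11/√32 = 1.9445
z = (x̄−μ₀)/SE = (80.06−78)/1.9445 = 1.0594
p-value (two-sided) = 0.28943
At α=0.1: p ≥ α → fail to reject H₀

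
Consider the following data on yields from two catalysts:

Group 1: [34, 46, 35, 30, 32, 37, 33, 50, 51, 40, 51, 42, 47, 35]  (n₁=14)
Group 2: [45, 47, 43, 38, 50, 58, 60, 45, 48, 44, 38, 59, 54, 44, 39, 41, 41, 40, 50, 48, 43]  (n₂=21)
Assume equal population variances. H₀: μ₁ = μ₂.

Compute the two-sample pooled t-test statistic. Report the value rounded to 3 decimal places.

test statistic = -2.555

x̄₁=40.214, s₁=7.536, n₁=14
x̄₂=46.429, s₂=6.712, n₂=21
s_p² = [13·7.536² + 20·6.712²]/33 = 49.6818
SE = √(s_p²·(1/14+1/21)) = 2.4320
t = (40.214−46.429)/2.4320 = -2.5552
df = 33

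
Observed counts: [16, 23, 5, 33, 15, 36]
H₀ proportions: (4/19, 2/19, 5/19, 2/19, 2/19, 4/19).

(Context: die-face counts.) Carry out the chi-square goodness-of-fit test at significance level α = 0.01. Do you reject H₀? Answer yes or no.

n = 128; E_i = n·p_i = [26.95, 13.47, 33.68, 13.47, 13.47, 26.95]
χ² = (16−26.95)²/26.95 + (23−13.47)²/13.47 + (5−33.68)²/33.68 + (33−13.47)²/13.47 + (15−13.47)²/13.47 + (36−26.95)²/26.95 = 67.1211
df = 5
p-value (upper-tail) = 0.00000
At α=0.01: p < α → reject H₀

reject H₀: yes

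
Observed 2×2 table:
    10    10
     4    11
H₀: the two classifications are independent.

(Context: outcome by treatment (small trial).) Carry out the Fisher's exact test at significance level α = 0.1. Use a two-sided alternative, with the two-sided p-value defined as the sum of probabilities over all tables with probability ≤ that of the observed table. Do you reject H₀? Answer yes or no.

Margins: r₁=20, r₂=15, c₁=14, c₂=21, n=35
p_obs = C(20,10)·C(15,4)/C(35,14); sum pmf over tables with pmf ≤ p_obs
p-value (two-sided) = 0.29580
At α=0.1: p ≥ α → fail to reject H₀

reject H₀: no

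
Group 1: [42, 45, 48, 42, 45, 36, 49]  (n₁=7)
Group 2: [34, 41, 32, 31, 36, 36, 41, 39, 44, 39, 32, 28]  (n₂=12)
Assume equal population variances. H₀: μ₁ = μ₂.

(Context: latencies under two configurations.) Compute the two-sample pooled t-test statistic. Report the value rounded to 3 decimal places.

test statistic = 3.495

x̄₁=43.857, s₁=4.375, n₁=7
x̄₂=36.083, s₂=4.833, n₂=12
s_p² = [6·4.375² + 11·4.833²]/17 = 21.8690
SE = √(s_p²·(1/7+1/12)) = 2.2241
t = (43.857−36.083)/2.2241 = 3.4953
df = 17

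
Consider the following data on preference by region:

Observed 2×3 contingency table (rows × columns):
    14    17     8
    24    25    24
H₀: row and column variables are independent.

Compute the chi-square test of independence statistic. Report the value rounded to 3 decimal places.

Row totals [39, 73], col totals [38, 42, 32], n=112
χ² = (14−13.23)²/13.23 + (17−14.62)²/14.62 + (8−11.14)²/11.14 + (24−24.77)²/24.77 + (25−27.38)²/27.38 + (24−20.86)²/20.86 = 2.0201
df = 2

test statistic = 2.020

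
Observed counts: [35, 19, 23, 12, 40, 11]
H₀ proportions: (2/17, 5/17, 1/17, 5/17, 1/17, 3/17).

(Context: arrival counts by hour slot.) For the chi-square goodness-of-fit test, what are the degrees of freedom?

degrees of freedom = 5

df = k − 1 = 6 − 1 = 5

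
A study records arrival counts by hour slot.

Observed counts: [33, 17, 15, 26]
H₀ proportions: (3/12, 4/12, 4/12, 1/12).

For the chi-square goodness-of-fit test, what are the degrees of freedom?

df = k − 1 = 4 − 1 = 3

degrees of freedom = 3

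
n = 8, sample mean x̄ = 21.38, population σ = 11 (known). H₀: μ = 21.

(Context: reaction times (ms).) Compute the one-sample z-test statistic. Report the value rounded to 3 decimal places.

test statistic = 0.098

SE = σ/√n = 11/√8 = 3.8891
z = (x̄−μ₀)/SE = (21.38−21)/3.8891 = 0.0977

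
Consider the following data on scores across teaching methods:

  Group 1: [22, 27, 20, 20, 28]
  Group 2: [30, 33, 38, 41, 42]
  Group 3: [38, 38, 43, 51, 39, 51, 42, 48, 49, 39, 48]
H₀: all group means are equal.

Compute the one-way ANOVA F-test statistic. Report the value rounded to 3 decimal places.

test statistic = 29.909

Group means [23.40, 36.80, 44.18], grand mean 37.476
SSB = Σnᵢ(x̄ᵢ−x̄)² = 1487.602; SSW = ΣΣ(x−x̄ᵢ)² = 447.636
MSB = 1487.602/2 = 743.8009; MSW = 447.636/18 = 24.8687
F = MSB/MSW = 29.9091
df = (2, 18)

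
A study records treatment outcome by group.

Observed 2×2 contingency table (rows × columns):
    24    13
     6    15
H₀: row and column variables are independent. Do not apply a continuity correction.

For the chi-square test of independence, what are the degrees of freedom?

df = (r−1)(c−1) = (2−1)·(2−1) = 1

degrees of freedom = 1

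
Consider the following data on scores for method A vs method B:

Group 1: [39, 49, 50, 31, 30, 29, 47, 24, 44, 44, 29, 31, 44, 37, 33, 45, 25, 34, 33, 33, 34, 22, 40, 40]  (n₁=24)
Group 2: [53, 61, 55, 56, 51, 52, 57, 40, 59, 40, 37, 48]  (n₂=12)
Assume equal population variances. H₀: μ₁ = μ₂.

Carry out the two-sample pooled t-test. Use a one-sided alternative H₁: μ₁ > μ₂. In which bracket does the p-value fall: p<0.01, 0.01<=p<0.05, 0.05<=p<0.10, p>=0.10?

p-value bracket: p>=0.10

x̄₁=36.125, s₁=8.023, n₁=24
x̄₂=50.750, s₂=7.933, n₂=12
s_p² = [23·8.023² + 11·7.933²]/34 = 63.9081
SE = √(s_p²·(1/24+1/12)) = 2.8264
t = (36.125−50.750)/2.8264 = -5.1744
df = 34
p-value (one-sided, H₁ greater) = 0.99999
→ bracket: p>=0.10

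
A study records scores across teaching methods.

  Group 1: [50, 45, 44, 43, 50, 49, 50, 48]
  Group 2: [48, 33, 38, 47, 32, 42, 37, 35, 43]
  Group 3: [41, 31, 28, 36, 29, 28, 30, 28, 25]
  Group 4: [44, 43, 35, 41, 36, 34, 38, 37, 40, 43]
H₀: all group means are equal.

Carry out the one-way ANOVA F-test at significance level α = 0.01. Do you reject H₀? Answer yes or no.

Group means [47.38, 39.44, 30.67, 39.10], grand mean 38.917
SSB = Σnᵢ(x̄ᵢ−x̄)² = 1187.753; SSW = ΣΣ(x−x̄ᵢ)² = 642.997
MSB = 1187.753/3 = 395.9176; MSW = 642.997/32 = 20.0937
F = MSB/MSW = 19.7036
df = (3, 32)
p-value (upper-tail) = 0.00000
At α=0.01: p < α → reject H₀

reject H₀: yes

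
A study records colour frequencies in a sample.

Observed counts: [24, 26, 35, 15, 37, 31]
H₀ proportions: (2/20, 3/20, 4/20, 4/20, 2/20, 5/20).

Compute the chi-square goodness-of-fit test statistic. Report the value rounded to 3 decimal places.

n = 168; E_i = n·p_i = [16.80, 25.20, 33.60, 33.60, 16.80, 42.00]
χ² = (24−16.80)²/16.80 + (26−25.20)²/25.20 + (35−33.60)²/33.60 + (15−33.60)²/33.60 + (37−16.80)²/16.80 + (31−42.00)²/42.00 = 40.6349
df = 5

test statistic = 40.635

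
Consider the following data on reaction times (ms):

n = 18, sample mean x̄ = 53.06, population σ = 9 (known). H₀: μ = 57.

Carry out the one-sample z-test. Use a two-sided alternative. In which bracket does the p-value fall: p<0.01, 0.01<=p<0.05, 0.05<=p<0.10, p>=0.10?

SE = σ/√n = 9/√18 = 2.1213
z = (x̄−μ₀)/SE = (53.06−57)/2.1213 = -1.8573
p-value (two-sided) = 0.06326
→ bracket: 0.05<=p<0.10

p-value bracket: 0.05<=p<0.10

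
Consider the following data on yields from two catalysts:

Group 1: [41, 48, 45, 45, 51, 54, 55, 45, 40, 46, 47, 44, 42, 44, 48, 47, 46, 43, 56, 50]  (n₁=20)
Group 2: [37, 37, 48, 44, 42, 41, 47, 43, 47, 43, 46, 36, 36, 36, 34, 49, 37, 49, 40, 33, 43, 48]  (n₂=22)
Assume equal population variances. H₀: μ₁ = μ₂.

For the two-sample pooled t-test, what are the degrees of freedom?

df = n₁ + n₂ − 2 = 20 + 22 − 2 = 40

degrees of freedom = 40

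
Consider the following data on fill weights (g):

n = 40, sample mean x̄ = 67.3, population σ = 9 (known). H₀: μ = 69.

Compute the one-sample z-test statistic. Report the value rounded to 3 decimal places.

SE = σ/√n = 9/√40 = 1.4230
z = (x̄−μ₀)/SE = (67.3−69)/1.4230 = -1.1946

test statistic = -1.195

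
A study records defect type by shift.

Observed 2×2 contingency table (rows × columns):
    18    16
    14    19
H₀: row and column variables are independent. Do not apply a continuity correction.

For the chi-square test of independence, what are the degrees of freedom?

df = (r−1)(c−1) = (2−1)·(2−1) = 1

degrees of freedom = 1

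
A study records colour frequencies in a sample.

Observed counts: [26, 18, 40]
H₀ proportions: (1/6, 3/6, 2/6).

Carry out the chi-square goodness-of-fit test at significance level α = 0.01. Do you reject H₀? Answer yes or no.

reject H₀: yes

n = 84; E_i = n·p_i = [14.00, 42.00, 28.00]
χ² = (26−14.00)²/14.00 + (18−42.00)²/42.00 + (40−28.00)²/28.00 = 29.1429
df = 2
p-value (upper-tail) = 0.00000
At α=0.01: p < α → reject H₀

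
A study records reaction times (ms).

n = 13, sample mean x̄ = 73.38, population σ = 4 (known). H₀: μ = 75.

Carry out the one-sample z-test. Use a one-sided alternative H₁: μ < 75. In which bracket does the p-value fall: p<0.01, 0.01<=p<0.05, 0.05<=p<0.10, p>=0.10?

p-value bracket: 0.05<=p<0.10

SE = σ/√n = 4/√13 = 1.1094
z = (x̄−μ₀)/SE = (73.38−75)/1.1094 = -1.4602
p-value (one-sided, H₁ less) = 0.07211
→ bracket: 0.05<=p<0.10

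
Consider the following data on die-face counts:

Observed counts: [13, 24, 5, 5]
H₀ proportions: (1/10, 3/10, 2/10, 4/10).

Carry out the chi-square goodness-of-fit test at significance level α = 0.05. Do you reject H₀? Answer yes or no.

n = 47; E_i = n·p_i = [4.70, 14.10, 9.40, 18.80]
χ² = (13−4.70)²/4.70 + (24−14.10)²/14.10 + (5−9.40)²/9.40 + (5−18.80)²/18.80 = 33.7979
df = 3
p-value (upper-tail) = 0.00000
At α=0.05: p < α → reject H₀

reject H₀: yes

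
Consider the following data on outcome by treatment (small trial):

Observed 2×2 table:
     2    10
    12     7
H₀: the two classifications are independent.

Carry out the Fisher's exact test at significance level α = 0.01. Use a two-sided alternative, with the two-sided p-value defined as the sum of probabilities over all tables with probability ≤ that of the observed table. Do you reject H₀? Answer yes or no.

Margins: r₁=12, r₂=19, c₁=14, c₂=17, n=31
p_obs = C(12,2)·C(19,12)/C(31,14); sum pmf over tables with pmf ≤ p_obs
p-value (two-sided) = 0.02447
At α=0.01: p ≥ α → fail to reject H₀

reject H₀: no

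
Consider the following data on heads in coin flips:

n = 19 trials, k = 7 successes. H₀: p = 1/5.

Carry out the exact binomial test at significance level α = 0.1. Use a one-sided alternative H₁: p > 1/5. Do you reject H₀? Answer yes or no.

Exact binomial: n=19, k=7, p₀=1/5=0.2000
P(X≥7) from Σ C(n,i)·p₀^i·(1−p₀)^(n−i)
p-value (one-sided, H₁ greater) = 0.06760
At α=0.1: p < α → reject H₀

reject H₀: yes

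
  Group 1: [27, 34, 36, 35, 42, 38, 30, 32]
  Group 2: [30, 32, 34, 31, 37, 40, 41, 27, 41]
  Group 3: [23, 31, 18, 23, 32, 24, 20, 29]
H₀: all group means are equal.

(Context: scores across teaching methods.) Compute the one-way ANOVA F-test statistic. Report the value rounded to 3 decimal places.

test statistic = 9.849

Group means [34.25, 34.78, 25.00], grand mean 31.480
SSB = Σnᵢ(x̄ᵢ−x̄)² = 495.184; SSW = ΣΣ(x−x̄ᵢ)² = 553.056
MSB = 495.184/2 = 247.5922; MSW = 553.056/22 = 25.1389
F = MSB/MSW = 9.8490
df = (2, 22)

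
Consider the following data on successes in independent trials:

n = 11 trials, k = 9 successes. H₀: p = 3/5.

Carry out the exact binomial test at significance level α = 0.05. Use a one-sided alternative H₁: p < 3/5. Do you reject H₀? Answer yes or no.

reject H₀: no

Exact binomial: n=11, k=9, p₀=3/5=0.6000
P(X≤9) from Σ C(n,i)·p₀^i·(1−p₀)^(n−i)
p-value (one-sided, H₁ less) = 0.96977
At α=0.05: p ≥ α → fail to reject H₀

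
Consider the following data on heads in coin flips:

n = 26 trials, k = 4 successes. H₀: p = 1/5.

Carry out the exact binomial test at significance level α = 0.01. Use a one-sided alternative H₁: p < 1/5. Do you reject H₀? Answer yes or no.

Exact binomial: n=26, k=4, p₀=1/5=0.2000
P(X≤4) from Σ C(n,i)·p₀^i·(1−p₀)^(n−i)
p-value (one-sided, H₁ less) = 0.38334
At α=0.01: p ≥ α → fail to reject H₀

reject H₀: no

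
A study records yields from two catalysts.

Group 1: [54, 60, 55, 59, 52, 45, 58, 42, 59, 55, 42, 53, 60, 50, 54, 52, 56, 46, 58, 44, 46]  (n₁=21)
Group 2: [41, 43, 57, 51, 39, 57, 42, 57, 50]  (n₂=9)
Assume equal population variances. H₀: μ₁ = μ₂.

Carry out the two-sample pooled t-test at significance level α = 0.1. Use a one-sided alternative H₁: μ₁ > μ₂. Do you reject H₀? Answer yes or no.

reject H₀: yes

x̄₁=52.381, s₁=6.029, n₁=21
x̄₂=48.556, s₂=7.452, n₂=9
s_p² = [20·6.029² + 8·7.452²]/28 = 41.8277
SE = √(s_p²·(1/21+1/9)) = 2.5767
t = (52.381−48.556)/2.5767 = 1.4846
df = 28
p-value (one-sided, H₁ greater) = 0.07441
At α=0.1: p < α → reject H₀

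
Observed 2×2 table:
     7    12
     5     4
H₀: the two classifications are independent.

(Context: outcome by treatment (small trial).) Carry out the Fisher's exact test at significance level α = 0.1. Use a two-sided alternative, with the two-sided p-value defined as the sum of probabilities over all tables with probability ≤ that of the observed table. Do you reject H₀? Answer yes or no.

Margins: r₁=19, r₂=9, c₁=12, c₂=16, n=28
p_obs = C(19,7)·C(9,5)/C(28,12); sum pmf over tables with pmf ≤ p_obs
p-value (two-sided) = 0.43188
At α=0.1: p ≥ α → fail to reject H₀

reject H₀: no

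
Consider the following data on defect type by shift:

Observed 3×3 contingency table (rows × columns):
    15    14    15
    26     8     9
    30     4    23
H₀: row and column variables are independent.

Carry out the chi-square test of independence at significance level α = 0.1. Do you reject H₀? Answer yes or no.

reject H₀: yes

Row totals [44, 43, 57], col totals [71, 26, 47], n=144
χ² = (15−21.69)²/21.69 + (14−7.94)²/7.94 + (15−14.36)²/14.36 + (26−21.20)²/21.20 + (8−7.76)²/7.76 + (9−14.03)²/14.03 + (30−28.10)²/28.10 + (4−10.29)²/10.29 + (23−18.60)²/18.60 = 14.6222
df = 4
p-value (upper-tail) = 0.00555
At α=0.1: p < α → reject H₀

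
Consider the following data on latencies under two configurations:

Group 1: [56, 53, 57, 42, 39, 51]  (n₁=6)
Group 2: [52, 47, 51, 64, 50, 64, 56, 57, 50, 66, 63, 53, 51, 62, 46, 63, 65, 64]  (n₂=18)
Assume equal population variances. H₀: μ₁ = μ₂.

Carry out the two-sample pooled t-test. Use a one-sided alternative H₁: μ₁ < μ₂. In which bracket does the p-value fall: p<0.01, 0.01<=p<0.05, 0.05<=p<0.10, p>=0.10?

x̄₁=49.667, s₁=7.474, n₁=6
x̄₂=56.889, s₂=6.953, n₂=18
s_p² = [5·7.474² + 17·6.953²]/22 = 50.0505
SE = √(s_p²·(1/6+1/18)) = 3.3350
t = (49.667−56.889)/3.3350 = -2.1656
df = 22
p-value (one-sided, H₁ less) = 0.02073
→ bracket: 0.01<=p<0.05

p-value bracket: 0.01<=p<0.05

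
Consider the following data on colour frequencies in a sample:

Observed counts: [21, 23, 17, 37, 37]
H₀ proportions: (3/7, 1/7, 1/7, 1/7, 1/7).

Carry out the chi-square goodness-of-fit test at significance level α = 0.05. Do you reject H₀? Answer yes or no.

reject H₀: yes

n = 135; E_i = n·p_i = [57.86, 19.29, 19.29, 19.29, 19.29]
χ² = (21−57.86)²/57.86 + (23−19.29)²/19.29 + (17−19.29)²/19.29 + (37−19.29)²/19.29 + (37−19.29)²/19.29 = 57.0074
df = 4
p-value (upper-tail) = 0.00000
At α=0.05: p < α → reject H₀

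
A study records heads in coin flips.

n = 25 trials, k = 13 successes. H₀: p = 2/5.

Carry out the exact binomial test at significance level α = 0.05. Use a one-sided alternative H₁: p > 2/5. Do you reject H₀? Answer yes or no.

Exact binomial: n=25, k=13, p₀=2/5=0.4000
P(X≥13) from Σ C(n,i)·p₀^i·(1−p₀)^(n−i)
p-value (one-sided, H₁ greater) = 0.15377
At α=0.05: p ≥ α → fail to reject H₀

reject H₀: no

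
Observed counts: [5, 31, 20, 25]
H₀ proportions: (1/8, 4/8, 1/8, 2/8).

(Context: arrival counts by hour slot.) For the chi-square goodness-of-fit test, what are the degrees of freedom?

degrees of freedom = 3

df = k − 1 = 4 − 1 = 3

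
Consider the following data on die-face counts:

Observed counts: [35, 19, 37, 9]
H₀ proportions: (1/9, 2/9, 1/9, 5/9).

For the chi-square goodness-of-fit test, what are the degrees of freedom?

degrees of freedom = 3

df = k − 1 = 4 − 1 = 3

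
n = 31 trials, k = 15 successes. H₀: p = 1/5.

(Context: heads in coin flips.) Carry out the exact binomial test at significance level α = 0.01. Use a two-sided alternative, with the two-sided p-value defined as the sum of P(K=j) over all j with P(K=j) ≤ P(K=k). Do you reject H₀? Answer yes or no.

Exact binomial: n=31, k=15, p₀=1/5=0.2000
P(X=j) = C(n,j)·p₀^j·(1−p₀)^(n−j); p = Σ P(X=j) over j with P(X=j) ≤ P(X=15)
p-value (two-sided) = 0.00037
At α=0.01: p < α → reject H₀

reject H₀: yes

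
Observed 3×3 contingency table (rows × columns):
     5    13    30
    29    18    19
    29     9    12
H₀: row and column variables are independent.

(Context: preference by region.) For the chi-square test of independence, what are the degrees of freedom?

degrees of freedom = 4

df = (r−1)(c−1) = (3−1)·(3−1) = 4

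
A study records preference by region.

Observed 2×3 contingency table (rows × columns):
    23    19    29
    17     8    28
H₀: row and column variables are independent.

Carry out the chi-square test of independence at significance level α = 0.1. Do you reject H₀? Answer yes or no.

Row totals [71, 53], col totals [40, 27, 57], n=124
χ² = (23−22.90)²/22.90 + (19−15.46)²/15.46 + (29−32.64)²/32.64 + (17−17.10)²/17.10 + (8−11.54)²/11.54 + (28−24.36)²/24.36 = 2.8461
df = 2
p-value (upper-tail) = 0.24098
At α=0.1: p ≥ α → fail to reject H₀

reject H₀: no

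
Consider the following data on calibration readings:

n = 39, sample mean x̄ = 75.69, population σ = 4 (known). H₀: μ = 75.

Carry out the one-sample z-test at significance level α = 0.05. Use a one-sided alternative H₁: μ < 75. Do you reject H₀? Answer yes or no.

SE = σ/√n = 4/√39 = 0.6405
z = (x̄−μ₀)/SE = (75.69−75)/0.6405 = 1.0773
p-value (one-sided, H₁ less) = 0.85932
At α=0.05: p ≥ α → fail to reject H₀

reject H₀: no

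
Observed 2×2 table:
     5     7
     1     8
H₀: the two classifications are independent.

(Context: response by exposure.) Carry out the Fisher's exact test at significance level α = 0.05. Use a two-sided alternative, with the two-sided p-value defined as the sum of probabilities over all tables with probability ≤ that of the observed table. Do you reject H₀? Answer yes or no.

reject H₀: no

Margins: r₁=12, r₂=9, c₁=6, c₂=15, n=21
p_obs = C(12,5)·C(9,1)/C(21,6); sum pmf over tables with pmf ≤ p_obs
p-value (two-sided) = 0.17780
At α=0.05: p ≥ α → fail to reject H₀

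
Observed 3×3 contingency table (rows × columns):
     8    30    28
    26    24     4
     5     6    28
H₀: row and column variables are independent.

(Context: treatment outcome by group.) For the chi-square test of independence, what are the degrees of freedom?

degrees of freedom = 4

df = (r−1)(c−1) = (3−1)·(3−1) = 4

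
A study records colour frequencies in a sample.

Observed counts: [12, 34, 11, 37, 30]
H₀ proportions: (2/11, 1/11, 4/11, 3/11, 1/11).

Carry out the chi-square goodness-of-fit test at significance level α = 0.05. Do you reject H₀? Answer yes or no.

reject H₀: yes

n = 124; E_i = n·p_i = [22.55, 11.27, 45.09, 33.82, 11.27]
χ² = (12−22.55)²/22.55 + (34−11.27)²/11.27 + (11−45.09)²/45.09 + (37−33.82)²/33.82 + (30−11.27)²/11.27 = 107.9388
df = 4
p-value (upper-tail) = 0.00000
At α=0.05: p < α → reject H₀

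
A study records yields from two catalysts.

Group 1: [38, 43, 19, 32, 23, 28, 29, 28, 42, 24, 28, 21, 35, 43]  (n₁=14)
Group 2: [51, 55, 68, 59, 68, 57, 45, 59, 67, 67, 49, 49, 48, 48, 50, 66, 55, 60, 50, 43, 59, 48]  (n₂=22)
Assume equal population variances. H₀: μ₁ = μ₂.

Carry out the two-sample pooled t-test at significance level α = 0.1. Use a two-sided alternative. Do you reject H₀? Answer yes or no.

x̄₁=30.929, s₁=8.147, n₁=14
x̄₂=55.500, s₂=8.010, n₂=22
s_p² = [13·8.147² + 21·8.010²]/34 = 65.0126
SE = √(s_p²·(1/14+1/22)) = 2.7566
t = (30.929−55.500)/2.7566 = -8.9137
df = 34
p-value (two-sided) = 0.00000
At α=0.1: p < α → reject H₀

reject H₀: yes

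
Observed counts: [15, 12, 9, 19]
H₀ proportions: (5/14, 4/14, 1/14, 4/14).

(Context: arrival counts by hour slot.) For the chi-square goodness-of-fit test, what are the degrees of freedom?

degrees of freedom = 3

df = k − 1 = 4 − 1 = 3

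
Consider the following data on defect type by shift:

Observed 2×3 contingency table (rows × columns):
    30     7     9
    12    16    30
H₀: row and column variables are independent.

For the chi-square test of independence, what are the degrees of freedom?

df = (r−1)(c−1) = (2−1)·(3−1) = 2

degrees of freedom = 2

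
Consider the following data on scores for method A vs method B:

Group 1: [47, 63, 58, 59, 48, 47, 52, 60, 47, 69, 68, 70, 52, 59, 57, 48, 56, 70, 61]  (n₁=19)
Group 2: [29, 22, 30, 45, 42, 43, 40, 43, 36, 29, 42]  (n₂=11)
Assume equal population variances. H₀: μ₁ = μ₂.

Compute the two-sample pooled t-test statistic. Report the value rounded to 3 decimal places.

test statistic = 6.946

x̄₁=57.421, s₁=8.106, n₁=19
x̄₂=36.455, s₂=7.712, n₂=11
s_p² = [18·8.106² + 10·7.712²]/28 = 63.4771
SE = √(s_p²·(1/19+1/11)) = 3.0185
t = (57.421−36.455)/3.0185 = 6.9459
df = 28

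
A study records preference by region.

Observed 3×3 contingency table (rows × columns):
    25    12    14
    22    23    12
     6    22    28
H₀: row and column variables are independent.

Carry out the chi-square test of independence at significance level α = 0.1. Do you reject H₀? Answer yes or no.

reject H₀: yes

Row totals [51, 57, 56], col totals [53, 57, 54], n=164
χ² = (25−16.48)²/16.48 + (12−17.73)²/17.73 + (14−16.79)²/16.79 + (22−18.42)²/18.42 + (23−19.81)²/19.81 + (12−18.77)²/18.77 + (6−18.10)²/18.10 + (22−19.46)²/19.46 + (28−18.44)²/18.44 = 23.7410
df = 4
p-value (upper-tail) = 0.00009
At α=0.1: p < α → reject H₀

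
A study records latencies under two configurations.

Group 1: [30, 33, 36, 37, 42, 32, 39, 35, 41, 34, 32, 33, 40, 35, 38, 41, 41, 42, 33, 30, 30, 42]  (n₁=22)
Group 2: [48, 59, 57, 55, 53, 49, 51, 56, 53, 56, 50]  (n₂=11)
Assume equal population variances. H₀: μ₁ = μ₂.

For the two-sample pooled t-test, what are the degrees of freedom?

degrees of freedom = 31

df = n₁ + n₂ − 2 = 22 + 11 − 2 = 31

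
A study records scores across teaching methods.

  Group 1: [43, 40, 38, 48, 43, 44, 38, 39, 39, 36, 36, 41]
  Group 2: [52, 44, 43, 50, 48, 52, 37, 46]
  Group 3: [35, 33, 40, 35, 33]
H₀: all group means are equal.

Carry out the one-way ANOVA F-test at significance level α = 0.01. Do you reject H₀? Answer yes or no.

Group means [40.42, 46.50, 35.20], grand mean 41.320
SSB = Σnᵢ(x̄ᵢ−x̄)² = 411.723; SSW = ΣΣ(x−x̄ᵢ)² = 355.717
MSB = 411.723/2 = 205.8617; MSW = 355.717/22 = 16.1689
F = MSB/MSW = 12.7319
df = (2, 22)
p-value (upper-tail) = 0.00021
At α=0.01: p < α → reject H₀

reject H₀: yes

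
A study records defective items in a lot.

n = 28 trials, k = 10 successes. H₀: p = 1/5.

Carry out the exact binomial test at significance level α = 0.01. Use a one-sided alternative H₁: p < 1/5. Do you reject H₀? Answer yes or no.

Exact binomial: n=28, k=10, p₀=1/5=0.2000
P(X≤10) from Σ C(n,i)·p₀^i·(1−p₀)^(n−i)
p-value (one-sided, H₁ less) = 0.98514
At α=0.01: p ≥ α → fail to reject H₀

reject H₀: no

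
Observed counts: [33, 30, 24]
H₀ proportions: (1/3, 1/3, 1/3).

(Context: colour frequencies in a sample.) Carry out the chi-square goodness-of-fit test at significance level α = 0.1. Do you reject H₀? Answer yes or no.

n = 87; E_i = n·p_i = [29.00, 29.00, 29.00]
χ² = (33−29.00)²/29.00 + (30−29.00)²/29.00 + (24−29.00)²/29.00 = 1.4483
df = 2
p-value (upper-tail) = 0.48474
At α=0.1: p ≥ α → fail to reject H₀

reject H₀: no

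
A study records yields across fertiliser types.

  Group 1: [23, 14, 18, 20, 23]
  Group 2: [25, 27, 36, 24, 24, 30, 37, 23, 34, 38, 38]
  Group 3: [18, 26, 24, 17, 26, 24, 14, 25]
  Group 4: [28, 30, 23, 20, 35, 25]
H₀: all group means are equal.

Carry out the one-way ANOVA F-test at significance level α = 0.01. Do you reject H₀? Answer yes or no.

Group means [19.60, 30.55, 21.75, 26.83], grand mean 25.633
SSB = Σnᵢ(x̄ᵢ−x̄)² = 576.706; SSW = ΣΣ(x−x̄ᵢ)² = 734.261
MSB = 576.706/3 = 192.2354; MSW = 734.261/26 = 28.2408
F = MSB/MSW = 6.8070
df = (3, 26)
p-value (upper-tail) = 0.00155
At α=0.01: p < α → reject H₀

reject H₀: yes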